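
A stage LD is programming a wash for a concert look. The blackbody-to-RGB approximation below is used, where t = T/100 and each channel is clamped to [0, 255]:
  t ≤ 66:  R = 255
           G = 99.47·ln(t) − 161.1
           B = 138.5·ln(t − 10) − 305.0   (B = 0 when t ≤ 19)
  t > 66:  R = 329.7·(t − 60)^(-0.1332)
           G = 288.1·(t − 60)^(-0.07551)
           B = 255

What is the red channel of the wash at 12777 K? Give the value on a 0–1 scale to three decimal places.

0.737

t = 12777/100 = 127.77; the t > 66 branch applies.
R = 329.7·(127.77 − 60)^(-0.1332) = 329.7·67.77^(-0.1332) = 329.7·0.57030 = 188.029.
On a 0–1 scale: 188.029/255 = 0.7374 → 0.737.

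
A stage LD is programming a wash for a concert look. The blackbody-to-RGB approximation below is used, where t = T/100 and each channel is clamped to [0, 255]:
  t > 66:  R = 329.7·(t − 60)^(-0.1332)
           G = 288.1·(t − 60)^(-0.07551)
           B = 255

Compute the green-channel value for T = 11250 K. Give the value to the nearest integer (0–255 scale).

214

t = 11250/100 = 112.5; the t > 66 branch applies.
G = 288.1·(112.5 − 60)^(-0.07551) = 288.1·52.5^(-0.07551) = 288.1·0.74150 = 213.626.
Rounded: 214.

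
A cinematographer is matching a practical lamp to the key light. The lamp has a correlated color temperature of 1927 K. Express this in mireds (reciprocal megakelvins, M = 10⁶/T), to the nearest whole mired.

519 mireds

M = 10⁶ / 1927 = 518.941 → 519 mireds.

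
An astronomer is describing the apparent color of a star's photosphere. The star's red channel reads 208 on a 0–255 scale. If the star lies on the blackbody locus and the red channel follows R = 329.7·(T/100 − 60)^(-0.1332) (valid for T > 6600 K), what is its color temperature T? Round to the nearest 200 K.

(t − 60)^(-0.1332) = 208/329.7 = 0.63088.
t − 60 = 0.63088^(1/-0.1332) = 0.63088^(-7.508) = 31.763, so t = 91.763.
T = 100·t = 9176 K → 9200 K to the nearest 200 K.

9200 K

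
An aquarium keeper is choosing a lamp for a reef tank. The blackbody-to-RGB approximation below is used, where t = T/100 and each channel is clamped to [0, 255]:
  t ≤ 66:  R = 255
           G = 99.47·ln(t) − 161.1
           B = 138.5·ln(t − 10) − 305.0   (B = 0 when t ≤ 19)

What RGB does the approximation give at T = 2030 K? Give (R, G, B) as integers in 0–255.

t = 2030/100 = 20.3; the t ≤ 66 branch applies.
R = 255 by definition for t ≤ 66.
G = 99.47·ln 20.3 − 161.1 = 99.47·3.0106 − 161.1 = 138.366.
B = 138.5·ln(20.3 − 10) − 305.0 = 138.5·ln 10.3 − 305.0 = 138.5·2.3321 − 305.0 = 18.002.
Rounded: (255, 138, 18).

(255, 138, 18)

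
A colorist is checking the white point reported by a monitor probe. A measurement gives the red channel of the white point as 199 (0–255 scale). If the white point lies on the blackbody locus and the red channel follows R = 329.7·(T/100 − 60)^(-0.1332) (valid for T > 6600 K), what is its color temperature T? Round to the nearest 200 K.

10400 K

(t − 60)^(-0.1332) = 199/329.7 = 0.60358.
t − 60 = 0.60358^(1/-0.1332) = 0.60358^(-7.508) = 44.273, so t = 104.273.
T = 100·t = 10427 K → 10400 K to the nearest 200 K.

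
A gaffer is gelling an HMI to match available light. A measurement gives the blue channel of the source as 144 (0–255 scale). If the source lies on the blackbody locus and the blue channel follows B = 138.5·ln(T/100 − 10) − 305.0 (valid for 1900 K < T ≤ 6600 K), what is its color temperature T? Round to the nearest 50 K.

3550 K

ln(t − 10) = (144 + 305.0) / 138.5 = 3.2419.
t − 10 = e^3.2419 = 25.582, so t = 35.582.
T = 100·t = 3558 K → 3550 K to the nearest 50 K.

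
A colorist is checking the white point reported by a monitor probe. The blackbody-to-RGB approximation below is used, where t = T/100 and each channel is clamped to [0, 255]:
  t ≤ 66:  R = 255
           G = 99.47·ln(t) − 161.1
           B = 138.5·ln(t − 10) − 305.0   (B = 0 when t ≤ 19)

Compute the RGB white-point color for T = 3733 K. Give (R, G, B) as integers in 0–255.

t = 3733/100 = 37.33; the t ≤ 66 branch applies.
R = 255 by definition for t ≤ 66.
G = 99.47·ln 37.33 − 161.1 = 99.47·3.6198 − 161.1 = 198.961.
B = 138.5·ln(37.33 − 10) − 305.0 = 138.5·ln 27.33 − 305.0 = 138.5·3.3080 − 305.0 = 153.156.
Rounded: (255, 199, 153).

(255, 199, 153)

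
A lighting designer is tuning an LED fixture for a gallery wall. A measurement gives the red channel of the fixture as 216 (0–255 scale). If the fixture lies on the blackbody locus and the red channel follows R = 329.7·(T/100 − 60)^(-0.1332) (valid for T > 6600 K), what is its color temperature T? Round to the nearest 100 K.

8400 K

(t − 60)^(-0.1332) = 216/329.7 = 0.65514.
t − 60 = 0.65514^(1/-0.1332) = 0.65514^(-7.508) = 23.926, so t = 83.926.
T = 100·t = 8393 K → 8400 K to the nearest 100 K.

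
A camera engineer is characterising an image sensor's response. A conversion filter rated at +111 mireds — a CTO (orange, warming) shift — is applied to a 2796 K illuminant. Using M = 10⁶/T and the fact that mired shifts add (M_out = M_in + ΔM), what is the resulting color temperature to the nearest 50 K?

2150 K

M_in = 10⁶/2796 = 357.65 mireds.
M_out = 357.65 + (+111) = 468.65 mireds.
T_out = 10⁶/468.65 = 2133.8 K → 2150 K.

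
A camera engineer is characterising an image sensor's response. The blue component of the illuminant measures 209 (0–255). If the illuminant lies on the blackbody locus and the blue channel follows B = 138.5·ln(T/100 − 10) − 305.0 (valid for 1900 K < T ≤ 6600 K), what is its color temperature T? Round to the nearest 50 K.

5100 K

ln(t − 10) = (209 + 305.0) / 138.5 = 3.7112.
t − 10 = e^3.7112 = 40.903, so t = 50.903.
T = 100·t = 5090 K → 5100 K to the nearest 50 K.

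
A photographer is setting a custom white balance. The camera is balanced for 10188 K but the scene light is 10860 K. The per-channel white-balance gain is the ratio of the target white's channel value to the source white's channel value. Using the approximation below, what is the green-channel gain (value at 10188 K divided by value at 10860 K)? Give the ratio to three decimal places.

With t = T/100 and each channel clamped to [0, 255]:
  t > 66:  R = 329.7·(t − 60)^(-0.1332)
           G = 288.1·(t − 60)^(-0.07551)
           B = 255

At 10860 K (t = 108.6):
  G = 288.1·(108.6 − 60)^(-0.07551) = 288.1·48.6^(-0.07551) = 288.1·0.74583 = 214.875.
At 10188 K (t = 101.88):
  G = 288.1·(101.88 − 60)^(-0.07551) = 288.1·41.88^(-0.07551) = 288.1·0.75426 = 217.303.
Gain = 217.303 / 214.875 = 1.0113 → 1.011.

1.011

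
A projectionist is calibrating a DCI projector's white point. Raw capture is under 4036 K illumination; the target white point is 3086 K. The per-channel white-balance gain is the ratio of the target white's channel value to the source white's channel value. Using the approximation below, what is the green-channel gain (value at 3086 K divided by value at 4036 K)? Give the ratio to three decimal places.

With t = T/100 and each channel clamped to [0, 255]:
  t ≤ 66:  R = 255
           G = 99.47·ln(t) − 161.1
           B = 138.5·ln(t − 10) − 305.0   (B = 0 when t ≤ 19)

0.871

At 4036 K (t = 40.36):
  G = 99.47·ln 40.36 − 161.1 = 99.47·3.6978 − 161.1 = 206.724.
At 3086 K (t = 30.86):
  G = 99.47·ln 30.86 − 161.1 = 99.47·3.4295 − 161.1 = 180.028.
Gain = 180.028 / 206.724 = 0.8709 → 0.871.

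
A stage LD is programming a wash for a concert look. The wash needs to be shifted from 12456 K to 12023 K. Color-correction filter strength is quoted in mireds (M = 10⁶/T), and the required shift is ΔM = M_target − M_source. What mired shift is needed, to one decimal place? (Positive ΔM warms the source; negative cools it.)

+2.9 mireds

M_source = 10⁶/12456 = 80.283; M_target = 10⁶/12023 = 83.174.
ΔM = 83.174 − 80.283 = 2.891 → +2.9 mireds, a warming shift.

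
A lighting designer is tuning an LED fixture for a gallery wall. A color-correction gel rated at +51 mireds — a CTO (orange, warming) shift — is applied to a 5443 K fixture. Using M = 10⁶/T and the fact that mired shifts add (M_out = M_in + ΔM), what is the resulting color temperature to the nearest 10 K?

M_in = 10⁶/5443 = 183.72 mireds.
M_out = 183.72 + (+51) = 234.72 mireds.
T_out = 10⁶/234.72 = 4260.4 K → 4260 K.

4260 K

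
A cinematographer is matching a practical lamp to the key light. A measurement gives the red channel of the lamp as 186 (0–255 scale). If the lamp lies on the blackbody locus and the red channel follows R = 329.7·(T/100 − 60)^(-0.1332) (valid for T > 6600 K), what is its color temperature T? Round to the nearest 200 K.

(t − 60)^(-0.1332) = 186/329.7 = 0.56415.
t − 60 = 0.56415^(1/-0.1332) = 0.56415^(-7.508) = 73.521, so t = 133.521.
T = 100·t = 13352 K → 13400 K to the nearest 200 K.

13400 K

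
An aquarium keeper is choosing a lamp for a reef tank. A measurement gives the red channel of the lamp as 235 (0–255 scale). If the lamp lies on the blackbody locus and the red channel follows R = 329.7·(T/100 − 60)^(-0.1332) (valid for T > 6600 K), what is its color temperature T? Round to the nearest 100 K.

(t − 60)^(-0.1332) = 235/329.7 = 0.71277.
t − 60 = 0.71277^(1/-0.1332) = 0.71277^(-7.508) = 12.705, so t = 72.705.
T = 100·t = 7271 K → 7300 K to the nearest 100 K.

7300 K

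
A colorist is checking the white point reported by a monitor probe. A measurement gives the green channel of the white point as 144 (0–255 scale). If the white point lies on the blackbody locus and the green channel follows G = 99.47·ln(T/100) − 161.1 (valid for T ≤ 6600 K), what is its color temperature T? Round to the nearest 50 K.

ln t = (144 + 161.1) / 99.47 = 3.0673.
t = e^3.0673 = 21.483.
T = 100·t = 2148 K → 2150 K to the nearest 50 K.

2150 K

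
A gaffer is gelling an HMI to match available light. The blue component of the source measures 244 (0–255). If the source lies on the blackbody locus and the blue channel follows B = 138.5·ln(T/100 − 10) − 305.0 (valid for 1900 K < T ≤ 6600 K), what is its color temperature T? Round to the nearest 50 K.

ln(t − 10) = (244 + 305.0) / 138.5 = 3.9639.
t − 10 = e^3.9639 = 52.662, so t = 62.662.
T = 100·t = 6266 K → 6250 K to the nearest 50 K.

6250 K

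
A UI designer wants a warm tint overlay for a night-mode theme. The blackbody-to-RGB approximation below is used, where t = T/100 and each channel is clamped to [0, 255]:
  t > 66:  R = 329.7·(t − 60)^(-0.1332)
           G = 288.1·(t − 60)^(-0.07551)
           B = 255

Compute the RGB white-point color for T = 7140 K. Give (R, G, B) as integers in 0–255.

t = 7140/100 = 71.4; the t > 66 branch applies.
R = 329.7·(71.4 − 60)^(-0.1332) = 329.7·11.4^(-0.1332) = 329.7·0.72314 = 238.418.
G = 288.1·(71.4 − 60)^(-0.07551) = 288.1·11.4^(-0.07551) = 288.1·0.83213 = 239.738.
B = 255 by definition for t > 66.
Rounded: (238, 240, 255).

(238, 240, 255)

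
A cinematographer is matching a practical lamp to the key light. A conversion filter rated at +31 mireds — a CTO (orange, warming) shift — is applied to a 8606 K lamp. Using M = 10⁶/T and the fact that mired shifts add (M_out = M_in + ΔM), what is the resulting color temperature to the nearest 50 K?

6800 K

M_in = 10⁶/8606 = 116.20 mireds.
M_out = 116.20 + (+31) = 147.20 mireds.
T_out = 10⁶/147.20 = 6793.6 K → 6800 K.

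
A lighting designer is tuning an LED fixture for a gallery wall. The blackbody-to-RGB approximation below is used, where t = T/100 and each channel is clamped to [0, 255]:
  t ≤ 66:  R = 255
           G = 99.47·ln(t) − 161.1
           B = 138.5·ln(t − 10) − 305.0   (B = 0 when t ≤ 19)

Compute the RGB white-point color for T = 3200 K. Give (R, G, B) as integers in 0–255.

t = 3200/100 = 32; the t ≤ 66 branch applies.
R = 255 by definition for t ≤ 66.
G = 99.47·ln 32 − 161.1 = 99.47·3.4657 − 161.1 = 183.637.
B = 138.5·ln(32 − 10) − 305.0 = 138.5·ln 22 − 305.0 = 138.5·3.0910 − 305.0 = 123.109.
Rounded: (255, 184, 123).

(255, 184, 123)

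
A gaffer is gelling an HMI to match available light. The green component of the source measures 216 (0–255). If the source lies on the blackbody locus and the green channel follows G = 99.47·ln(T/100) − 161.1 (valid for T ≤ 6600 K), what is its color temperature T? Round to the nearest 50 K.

4450 K

ln t = (216 + 161.1) / 99.47 = 3.7911.
t = e^3.7911 = 44.305.
T = 100·t = 4430 K → 4450 K to the nearest 50 K.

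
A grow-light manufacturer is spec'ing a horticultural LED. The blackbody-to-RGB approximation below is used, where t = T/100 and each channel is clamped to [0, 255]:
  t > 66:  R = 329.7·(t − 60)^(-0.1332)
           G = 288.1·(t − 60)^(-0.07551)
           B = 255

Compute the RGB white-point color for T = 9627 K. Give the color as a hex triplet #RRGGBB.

#CCDCFF

t = 9627/100 = 96.27; the t > 66 branch applies.
R = 329.7·(96.27 − 60)^(-0.1332) = 329.7·36.27^(-0.1332) = 329.7·0.61982 = 204.356.
G = 288.1·(96.27 − 60)^(-0.07551) = 288.1·36.27^(-0.07551) = 288.1·0.76250 = 219.676.
B = 255 by definition for t > 66.
Rounded: (204, 220, 255).
In hex: #CCDCFF.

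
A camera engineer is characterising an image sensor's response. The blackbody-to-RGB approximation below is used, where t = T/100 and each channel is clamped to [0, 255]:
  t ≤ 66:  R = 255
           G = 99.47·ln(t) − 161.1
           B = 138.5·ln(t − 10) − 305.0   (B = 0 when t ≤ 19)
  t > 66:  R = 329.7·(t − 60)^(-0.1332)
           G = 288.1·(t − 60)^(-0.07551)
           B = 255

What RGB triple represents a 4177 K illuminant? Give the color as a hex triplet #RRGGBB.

t = 4177/100 = 41.77; the t ≤ 66 branch applies.
R = 255 by definition for t ≤ 66.
G = 99.47·ln 41.77 − 161.1 = 99.47·3.7322 − 161.1 = 210.140.
B = 138.5·ln(41.77 − 10) − 305.0 = 138.5·ln 31.77 − 305.0 = 138.5·3.4585 − 305.0 = 174.005.
Rounded: (255, 210, 174).
In hex: #FFD2AE.

#FFD2AE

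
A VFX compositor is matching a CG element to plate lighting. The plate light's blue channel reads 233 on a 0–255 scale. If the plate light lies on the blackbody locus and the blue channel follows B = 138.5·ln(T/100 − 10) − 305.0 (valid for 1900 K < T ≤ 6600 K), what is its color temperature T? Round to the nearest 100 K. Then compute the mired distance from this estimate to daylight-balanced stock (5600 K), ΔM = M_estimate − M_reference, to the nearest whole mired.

-9 mireds

ln(t − 10) = (233 + 305.0) / 138.5 = 3.8845.
t − 10 = e^3.8845 = 48.641, so t = 58.641.
T = 100·t = 5864 K → 5900 K to the nearest 100 K.
M_estimate = 10⁶/5900 = 169.49; M_reference = 10⁶/5600 = 178.57.
ΔM = 169.49 − 178.57 = -9.08 → -9 mireds.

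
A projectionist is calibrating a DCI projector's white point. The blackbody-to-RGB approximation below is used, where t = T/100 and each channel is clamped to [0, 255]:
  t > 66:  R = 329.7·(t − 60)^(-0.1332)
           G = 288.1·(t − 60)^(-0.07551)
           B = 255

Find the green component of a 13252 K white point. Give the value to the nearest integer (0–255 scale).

208

t = 13252/100 = 132.52; the t > 66 branch applies.
G = 288.1·(132.52 − 60)^(-0.07551) = 288.1·72.52^(-0.07551) = 288.1·0.72363 = 208.478.
Rounded: 208.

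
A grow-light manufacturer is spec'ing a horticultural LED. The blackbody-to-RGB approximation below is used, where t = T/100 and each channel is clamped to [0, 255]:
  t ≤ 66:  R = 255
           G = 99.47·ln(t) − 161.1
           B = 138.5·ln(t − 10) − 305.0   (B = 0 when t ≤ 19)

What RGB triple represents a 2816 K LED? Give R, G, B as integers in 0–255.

t = 2816/100 = 28.16; the t ≤ 66 branch applies.
R = 255 by definition for t ≤ 66.
G = 99.47·ln 28.16 − 161.1 = 99.47·3.3379 − 161.1 = 170.921.
B = 138.5·ln(28.16 − 10) − 305.0 = 138.5·ln 18.16 − 305.0 = 138.5·2.8992 − 305.0 = 96.542.
Rounded: (255, 171, 97).

R=255, G=171, B=97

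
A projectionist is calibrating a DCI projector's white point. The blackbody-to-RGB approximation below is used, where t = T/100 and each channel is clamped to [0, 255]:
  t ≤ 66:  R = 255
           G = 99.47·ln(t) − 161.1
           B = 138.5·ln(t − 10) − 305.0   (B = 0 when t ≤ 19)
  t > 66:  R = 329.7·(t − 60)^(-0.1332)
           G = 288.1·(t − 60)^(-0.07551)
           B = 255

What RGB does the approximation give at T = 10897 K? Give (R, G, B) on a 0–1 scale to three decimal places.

(0.770, 0.842, 1.000)

t = 10897/100 = 108.97; the t > 66 branch applies.
R = 329.7·(108.97 − 60)^(-0.1332) = 329.7·48.97^(-0.1332) = 329.7·0.59553 = 196.345.
G = 288.1·(108.97 − 60)^(-0.07551) = 288.1·48.97^(-0.07551) = 288.1·0.74541 = 214.752.
B = 255 by definition for t > 66.
Dividing each by 255: (0.7700, 0.8422, 1.0000) → (0.770, 0.842, 1.000).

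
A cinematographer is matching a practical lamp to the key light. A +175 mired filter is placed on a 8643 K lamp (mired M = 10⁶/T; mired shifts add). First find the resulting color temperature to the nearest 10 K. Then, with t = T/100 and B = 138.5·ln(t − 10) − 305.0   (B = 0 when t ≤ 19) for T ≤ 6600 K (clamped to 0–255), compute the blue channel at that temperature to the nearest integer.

137

M_in = 10⁶/8643 = 115.70; M_out = 115.70 + (+175) = 290.70.
T_out = 10⁶/290.70 = 3440.0 K → 3440 K; t = 34.4.
B = 138.5·ln(34.4 − 10) − 305.0 = 138.5·ln 24.4 − 305.0 = 138.5·3.1946 − 305.0 = 137.450.
Rounded: 137.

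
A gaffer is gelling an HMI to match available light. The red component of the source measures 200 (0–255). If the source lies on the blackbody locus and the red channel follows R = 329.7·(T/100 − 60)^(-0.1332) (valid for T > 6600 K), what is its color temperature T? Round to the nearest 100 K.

10300 K

(t − 60)^(-0.1332) = 200/329.7 = 0.60661.
t − 60 = 0.60661^(1/-0.1332) = 0.60661^(-7.508) = 42.638, so t = 102.638.
T = 100·t = 10264 K → 10300 K to the nearest 100 K.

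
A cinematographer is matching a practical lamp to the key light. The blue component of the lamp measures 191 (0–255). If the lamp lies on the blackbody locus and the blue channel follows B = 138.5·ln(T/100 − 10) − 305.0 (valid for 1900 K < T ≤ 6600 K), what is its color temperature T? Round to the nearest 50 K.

4600 K

ln(t − 10) = (191 + 305.0) / 138.5 = 3.5812.
t − 10 = e^3.5812 = 35.918, so t = 45.918.
T = 100·t = 4592 K → 4600 K to the nearest 50 K.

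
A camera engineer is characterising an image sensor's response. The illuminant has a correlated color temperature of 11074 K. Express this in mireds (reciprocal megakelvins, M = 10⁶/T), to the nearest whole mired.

M = 10⁶ / 11074 = 90.302 → 90 mireds.

90 mireds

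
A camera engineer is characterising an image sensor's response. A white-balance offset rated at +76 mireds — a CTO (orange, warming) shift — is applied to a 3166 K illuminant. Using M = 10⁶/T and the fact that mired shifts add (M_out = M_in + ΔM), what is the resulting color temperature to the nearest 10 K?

2550 K

M_in = 10⁶/3166 = 315.86 mireds.
M_out = 315.86 + (+76) = 391.86 mireds.
T_out = 10⁶/391.86 = 2552.0 K → 2550 K.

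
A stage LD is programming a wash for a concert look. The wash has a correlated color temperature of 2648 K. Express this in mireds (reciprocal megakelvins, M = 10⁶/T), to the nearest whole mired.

378 mireds

M = 10⁶ / 2648 = 377.644 → 378 mireds.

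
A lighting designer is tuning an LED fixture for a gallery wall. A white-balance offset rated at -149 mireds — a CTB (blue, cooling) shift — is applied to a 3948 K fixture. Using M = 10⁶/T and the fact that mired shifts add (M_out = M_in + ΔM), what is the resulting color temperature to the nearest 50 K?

9600 K

M_in = 10⁶/3948 = 253.29 mireds.
M_out = 253.29 + (-149) = 104.29 mireds.
T_out = 10⁶/104.29 = 9588.4 K → 9600 K.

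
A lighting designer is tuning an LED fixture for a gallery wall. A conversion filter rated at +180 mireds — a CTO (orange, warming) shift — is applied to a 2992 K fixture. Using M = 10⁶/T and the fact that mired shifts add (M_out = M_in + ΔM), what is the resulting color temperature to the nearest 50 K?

1950 K

M_in = 10⁶/2992 = 334.22 mireds.
M_out = 334.22 + (+180) = 514.22 mireds.
T_out = 10⁶/514.22 = 1944.7 K → 1950 K.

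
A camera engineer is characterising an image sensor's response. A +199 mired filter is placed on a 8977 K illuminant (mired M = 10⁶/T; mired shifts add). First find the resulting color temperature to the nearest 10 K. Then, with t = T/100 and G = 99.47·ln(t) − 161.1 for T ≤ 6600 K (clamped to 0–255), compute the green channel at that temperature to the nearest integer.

M_in = 10⁶/8977 = 111.40; M_out = 111.40 + (+199) = 310.40.
T_out = 10⁶/310.40 = 3221.7 K → 3220 K; t = 32.2.
G = 99.47·ln 32.2 − 161.1 = 99.47·3.4720 − 161.1 = 184.257.
Rounded: 184.

184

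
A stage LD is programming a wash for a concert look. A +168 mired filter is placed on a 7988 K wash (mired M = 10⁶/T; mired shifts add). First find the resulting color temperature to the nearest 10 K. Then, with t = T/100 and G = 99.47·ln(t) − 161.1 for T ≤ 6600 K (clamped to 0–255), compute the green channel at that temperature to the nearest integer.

M_in = 10⁶/7988 = 125.19; M_out = 125.19 + (+168) = 293.19.
T_out = 10⁶/293.19 = 3410.8 K → 3410 K; t = 34.1.
G = 99.47·ln 34.1 − 161.1 = 99.47·3.5293 − 161.1 = 189.959.
Rounded: 190.

190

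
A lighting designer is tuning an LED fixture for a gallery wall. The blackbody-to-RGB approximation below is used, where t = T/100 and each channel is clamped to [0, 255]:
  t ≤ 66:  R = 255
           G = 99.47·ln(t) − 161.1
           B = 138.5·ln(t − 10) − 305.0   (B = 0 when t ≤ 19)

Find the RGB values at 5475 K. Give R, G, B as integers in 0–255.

t = 5475/100 = 54.75; the t ≤ 66 branch applies.
R = 255 by definition for t ≤ 66.
G = 99.47·ln 54.75 − 161.1 = 99.47·4.0028 − 161.1 = 237.056.
B = 138.5·ln(54.75 − 10) − 305.0 = 138.5·ln 44.75 − 305.0 = 138.5·3.8011 − 305.0 = 221.451.
Rounded: (255, 237, 221).

R=255, G=237, B=221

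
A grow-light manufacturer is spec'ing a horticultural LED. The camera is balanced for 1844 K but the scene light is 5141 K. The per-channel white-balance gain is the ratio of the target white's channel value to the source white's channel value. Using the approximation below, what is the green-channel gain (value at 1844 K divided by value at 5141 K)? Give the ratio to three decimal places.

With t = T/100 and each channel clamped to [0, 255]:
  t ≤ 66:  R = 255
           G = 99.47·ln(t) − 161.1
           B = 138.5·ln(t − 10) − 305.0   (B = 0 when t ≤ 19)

0.558

At 5141 K (t = 51.41):
  G = 99.47·ln 51.41 − 161.1 = 99.47·3.9398 − 161.1 = 230.795.
At 1844 K (t = 18.44):
  G = 99.47·ln 18.44 − 161.1 = 99.47·2.9145 − 161.1 = 128.808.
Gain = 128.808 / 230.795 = 0.5581 → 0.558.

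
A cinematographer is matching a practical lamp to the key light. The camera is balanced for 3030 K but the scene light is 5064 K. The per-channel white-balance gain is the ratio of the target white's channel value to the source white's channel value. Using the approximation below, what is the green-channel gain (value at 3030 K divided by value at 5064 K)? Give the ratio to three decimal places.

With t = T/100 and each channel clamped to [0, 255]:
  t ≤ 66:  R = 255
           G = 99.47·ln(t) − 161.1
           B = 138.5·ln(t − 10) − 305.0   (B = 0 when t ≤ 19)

0.777

At 5064 K (t = 50.64):
  G = 99.47·ln 50.64 − 161.1 = 99.47·3.9247 − 161.1 = 229.294.
At 3030 K (t = 30.3):
  G = 99.47·ln 30.3 − 161.1 = 99.47·3.4111 − 161.1 = 178.207.
Gain = 178.207 / 229.294 = 0.7772 → 0.777.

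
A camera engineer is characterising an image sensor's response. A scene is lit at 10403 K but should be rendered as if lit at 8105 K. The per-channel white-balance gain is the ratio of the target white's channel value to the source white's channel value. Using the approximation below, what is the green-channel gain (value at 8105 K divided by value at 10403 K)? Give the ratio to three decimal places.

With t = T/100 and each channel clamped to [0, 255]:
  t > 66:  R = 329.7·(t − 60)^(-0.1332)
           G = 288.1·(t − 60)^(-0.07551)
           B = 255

1.057

At 10403 K (t = 104.03):
  G = 288.1·(104.03 − 60)^(-0.07551) = 288.1·44.03^(-0.07551) = 288.1·0.75142 = 216.483.
At 8105 K (t = 81.05):
  G = 288.1·(81.05 − 60)^(-0.07551) = 288.1·21.05^(-0.07551) = 288.1·0.79448 = 228.889.
Gain = 228.889 / 216.483 = 1.0573 → 1.057.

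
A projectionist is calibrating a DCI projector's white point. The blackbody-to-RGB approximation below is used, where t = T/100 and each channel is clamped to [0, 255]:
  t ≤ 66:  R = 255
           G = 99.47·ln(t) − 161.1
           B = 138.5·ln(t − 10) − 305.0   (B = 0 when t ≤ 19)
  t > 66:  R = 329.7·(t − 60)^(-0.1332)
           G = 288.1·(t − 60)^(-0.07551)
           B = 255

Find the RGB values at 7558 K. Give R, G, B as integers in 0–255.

R=229, G=234, B=255

t = 7558/100 = 75.58; the t > 66 branch applies.
R = 329.7·(75.58 − 60)^(-0.1332) = 329.7·15.58^(-0.1332) = 329.7·0.69367 = 228.701.
G = 288.1·(75.58 − 60)^(-0.07551) = 288.1·15.58^(-0.07551) = 288.1·0.81274 = 234.149.
B = 255 by definition for t > 66.
Rounded: (229, 234, 255).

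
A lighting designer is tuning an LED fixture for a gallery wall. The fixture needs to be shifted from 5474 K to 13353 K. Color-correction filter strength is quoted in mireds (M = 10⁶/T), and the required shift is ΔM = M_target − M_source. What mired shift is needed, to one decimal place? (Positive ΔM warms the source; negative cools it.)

-107.8 mireds

M_source = 10⁶/5474 = 182.682; M_target = 10⁶/13353 = 74.890.
ΔM = 74.890 − 182.682 = -107.792 → -107.8 mireds, a cooling shift.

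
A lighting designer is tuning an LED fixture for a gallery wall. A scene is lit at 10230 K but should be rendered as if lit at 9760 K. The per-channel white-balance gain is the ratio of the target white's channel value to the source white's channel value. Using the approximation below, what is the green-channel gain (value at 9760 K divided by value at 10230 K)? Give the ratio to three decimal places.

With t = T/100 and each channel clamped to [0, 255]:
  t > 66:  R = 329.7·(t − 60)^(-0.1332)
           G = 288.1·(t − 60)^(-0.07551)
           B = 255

1.009

At 10230 K (t = 102.3):
  G = 288.1·(102.3 − 60)^(-0.07551) = 288.1·42.3^(-0.07551) = 288.1·0.75369 = 217.139.
At 9760 K (t = 97.6):
  G = 288.1·(97.6 − 60)^(-0.07551) = 288.1·37.6^(-0.07551) = 288.1·0.76043 = 219.079.
Gain = 219.079 / 217.139 = 1.0089 → 1.009.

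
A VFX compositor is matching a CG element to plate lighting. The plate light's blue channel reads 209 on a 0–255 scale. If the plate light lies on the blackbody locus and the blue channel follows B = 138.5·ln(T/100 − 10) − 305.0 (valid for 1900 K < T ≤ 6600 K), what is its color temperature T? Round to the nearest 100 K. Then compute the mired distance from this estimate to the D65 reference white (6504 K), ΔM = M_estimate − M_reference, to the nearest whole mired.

ln(t − 10) = (209 + 305.0) / 138.5 = 3.7112.
t − 10 = e^3.7112 = 40.903, so t = 50.903.
T = 100·t = 5090 K → 5100 K to the nearest 100 K.
M_estimate = 10⁶/5100 = 196.08; M_reference = 10⁶/6504 = 153.75.
ΔM = 196.08 − 153.75 = 42.33 → +42 mireds.

+42 mireds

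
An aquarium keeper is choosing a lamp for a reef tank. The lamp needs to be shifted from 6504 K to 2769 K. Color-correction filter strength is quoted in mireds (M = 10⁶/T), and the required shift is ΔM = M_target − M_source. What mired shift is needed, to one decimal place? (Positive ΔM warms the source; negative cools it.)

+207.4 mireds

M_source = 10⁶/6504 = 153.752; M_target = 10⁶/2769 = 361.141.
ΔM = 361.141 − 153.752 = 207.390 → +207.4 mireds, a warming shift.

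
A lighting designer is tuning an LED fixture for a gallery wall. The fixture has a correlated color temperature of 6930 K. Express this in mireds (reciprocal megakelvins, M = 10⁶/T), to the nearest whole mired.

144 mireds

M = 10⁶ / 6930 = 144.300 → 144 mireds.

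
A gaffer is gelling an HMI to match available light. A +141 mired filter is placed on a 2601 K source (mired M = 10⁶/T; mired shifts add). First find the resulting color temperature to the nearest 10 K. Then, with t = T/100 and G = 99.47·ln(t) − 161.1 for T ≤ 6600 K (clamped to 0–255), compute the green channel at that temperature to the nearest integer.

M_in = 10⁶/2601 = 384.47; M_out = 384.47 + (+141) = 525.47.
T_out = 10⁶/525.47 = 1903.1 K → 1900 K; t = 19.
G = 99.47·ln 19 − 161.1 = 99.47·2.9444 − 161.1 = 131.783.
Rounded: 132.

132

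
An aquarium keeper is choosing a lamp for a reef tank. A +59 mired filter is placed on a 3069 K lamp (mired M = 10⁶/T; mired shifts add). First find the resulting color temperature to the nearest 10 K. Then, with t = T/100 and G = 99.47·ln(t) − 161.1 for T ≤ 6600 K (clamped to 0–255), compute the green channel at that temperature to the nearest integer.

M_in = 10⁶/3069 = 325.84; M_out = 325.84 + (+59) = 384.84.
T_out = 10⁶/384.84 = 2598.5 K → 2600 K; t = 26.
G = 99.47·ln 26 − 161.1 = 99.47·3.2581 − 161.1 = 162.983.
Rounded: 163.

163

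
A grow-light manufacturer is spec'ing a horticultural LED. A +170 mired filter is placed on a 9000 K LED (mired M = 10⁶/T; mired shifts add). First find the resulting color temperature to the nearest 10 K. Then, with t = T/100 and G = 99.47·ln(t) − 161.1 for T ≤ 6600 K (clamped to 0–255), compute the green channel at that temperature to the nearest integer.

194

M_in = 10⁶/9000 = 111.11; M_out = 111.11 + (+170) = 281.11.
T_out = 10⁶/281.11 = 3557.3 K → 3560 K; t = 35.6.
G = 99.47·ln 35.6 − 161.1 = 99.47·3.5723 − 161.1 = 194.241.
Rounded: 194.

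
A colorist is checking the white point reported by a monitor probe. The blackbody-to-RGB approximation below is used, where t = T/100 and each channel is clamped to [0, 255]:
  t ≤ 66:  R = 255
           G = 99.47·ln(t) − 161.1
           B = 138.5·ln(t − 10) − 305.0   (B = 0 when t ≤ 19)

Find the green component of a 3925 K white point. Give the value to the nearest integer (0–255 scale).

t = 3925/100 = 39.25; the t ≤ 66 branch applies.
G = 99.47·ln 39.25 − 161.1 = 99.47·3.6700 − 161.1 = 203.950.
Rounded: 204.

204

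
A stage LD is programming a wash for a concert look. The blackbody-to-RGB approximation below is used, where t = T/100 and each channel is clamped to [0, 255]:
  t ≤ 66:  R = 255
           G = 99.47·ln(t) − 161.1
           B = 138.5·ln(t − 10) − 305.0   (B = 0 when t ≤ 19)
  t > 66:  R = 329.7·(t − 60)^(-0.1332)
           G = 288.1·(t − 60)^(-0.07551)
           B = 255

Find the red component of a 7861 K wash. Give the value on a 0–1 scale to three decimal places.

0.876

t = 7861/100 = 78.61; the t > 66 branch applies.
R = 329.7·(78.61 − 60)^(-0.1332) = 329.7·18.61^(-0.1332) = 329.7·0.67744 = 223.351.
On a 0–1 scale: 223.351/255 = 0.8759 → 0.876.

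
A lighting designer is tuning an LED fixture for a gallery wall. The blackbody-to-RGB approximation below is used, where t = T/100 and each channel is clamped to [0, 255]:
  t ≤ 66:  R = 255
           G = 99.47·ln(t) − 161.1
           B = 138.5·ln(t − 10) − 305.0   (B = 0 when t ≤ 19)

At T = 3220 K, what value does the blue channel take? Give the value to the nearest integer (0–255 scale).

t = 3220/100 = 32.2; the t ≤ 66 branch applies.
B = 138.5·ln(32.2 − 10) − 305.0 = 138.5·ln 22.2 − 305.0 = 138.5·3.1001 − 305.0 = 124.363.
Rounded: 124.

124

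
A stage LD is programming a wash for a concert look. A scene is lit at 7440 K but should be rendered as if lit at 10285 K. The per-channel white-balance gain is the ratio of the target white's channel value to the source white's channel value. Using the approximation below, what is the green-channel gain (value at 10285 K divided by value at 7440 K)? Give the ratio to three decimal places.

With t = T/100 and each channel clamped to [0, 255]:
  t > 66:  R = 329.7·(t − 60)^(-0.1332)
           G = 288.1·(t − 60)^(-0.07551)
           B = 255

0.921

At 7440 K (t = 74.4):
  G = 288.1·(74.4 − 60)^(-0.07551) = 288.1·14.4^(-0.07551) = 288.1·0.81758 = 235.546.
At 10285 K (t = 102.85):
  G = 288.1·(102.85 − 60)^(-0.07551) = 288.1·42.85^(-0.07551) = 288.1·0.75296 = 216.928.
Gain = 216.928 / 235.546 = 0.9210 → 0.921.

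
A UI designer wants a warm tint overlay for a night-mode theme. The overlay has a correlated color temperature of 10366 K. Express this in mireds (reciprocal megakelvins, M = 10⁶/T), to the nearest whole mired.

96 mireds

M = 10⁶ / 10366 = 96.469 → 96 mireds.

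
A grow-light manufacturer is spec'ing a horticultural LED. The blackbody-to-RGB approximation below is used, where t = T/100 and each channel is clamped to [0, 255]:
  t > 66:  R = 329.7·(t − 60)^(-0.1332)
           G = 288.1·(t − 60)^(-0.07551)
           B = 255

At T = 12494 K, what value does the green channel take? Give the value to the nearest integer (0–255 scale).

t = 12494/100 = 124.94; the t > 66 branch applies.
G = 288.1·(124.94 − 60)^(-0.07551) = 288.1·64.94^(-0.07551) = 288.1·0.72969 = 210.223.
Rounded: 210.

210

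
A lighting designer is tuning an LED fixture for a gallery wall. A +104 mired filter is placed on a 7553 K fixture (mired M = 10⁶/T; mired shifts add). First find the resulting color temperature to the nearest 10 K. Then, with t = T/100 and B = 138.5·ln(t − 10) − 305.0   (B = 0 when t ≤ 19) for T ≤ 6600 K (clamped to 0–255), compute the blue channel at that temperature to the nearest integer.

M_in = 10⁶/7553 = 132.40; M_out = 132.40 + (+104) = 236.40.
T_out = 10⁶/236.40 = 4230.2 K → 4230 K; t = 42.3.
B = 138.5·ln(42.3 − 10) − 305.0 = 138.5·ln 32.3 − 305.0 = 138.5·3.4751 − 305.0 = 176.297.
Rounded: 176.

176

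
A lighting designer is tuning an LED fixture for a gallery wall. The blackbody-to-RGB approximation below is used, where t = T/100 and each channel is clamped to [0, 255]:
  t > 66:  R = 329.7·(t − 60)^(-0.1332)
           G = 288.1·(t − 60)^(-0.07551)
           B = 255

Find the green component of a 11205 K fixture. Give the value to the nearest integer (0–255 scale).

t = 11205/100 = 112.05; the t > 66 branch applies.
G = 288.1·(112.05 − 60)^(-0.07551) = 288.1·52.05^(-0.07551) = 288.1·0.74198 = 213.765.
Rounded: 214.

214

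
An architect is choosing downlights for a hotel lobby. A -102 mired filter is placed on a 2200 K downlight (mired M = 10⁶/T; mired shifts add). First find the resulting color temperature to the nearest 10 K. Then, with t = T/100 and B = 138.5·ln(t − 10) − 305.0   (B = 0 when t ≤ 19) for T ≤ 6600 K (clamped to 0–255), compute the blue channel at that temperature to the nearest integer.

M_in = 10⁶/2200 = 454.55; M_out = 454.55 + (-102) = 352.55.
T_out = 10⁶/352.55 = 2836.5 K → 2840 K; t = 28.4.
B = 138.5·ln(28.4 − 10) − 305.0 = 138.5·ln 18.4 − 305.0 = 138.5·2.9124 − 305.0 = 98.361.
Rounded: 98.

98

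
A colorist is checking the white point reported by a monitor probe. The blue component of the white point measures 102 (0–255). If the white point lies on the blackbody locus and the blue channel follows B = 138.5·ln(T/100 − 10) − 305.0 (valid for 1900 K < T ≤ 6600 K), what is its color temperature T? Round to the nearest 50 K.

ln(t − 10) = (102 + 305.0) / 138.5 = 2.9386.
t − 10 = e^2.9386 = 18.890, so t = 28.890.
T = 100·t = 2889 K → 2900 K to the nearest 50 K.

2900 K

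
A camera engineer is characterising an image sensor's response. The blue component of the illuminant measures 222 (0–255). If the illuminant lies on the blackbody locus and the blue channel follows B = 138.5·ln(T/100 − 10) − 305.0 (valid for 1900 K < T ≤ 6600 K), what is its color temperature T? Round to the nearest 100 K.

5500 K

ln(t − 10) = (222 + 305.0) / 138.5 = 3.8051.
t − 10 = e^3.8051 = 44.928, so t = 54.928.
T = 100·t = 5493 K → 5500 K to the nearest 100 K.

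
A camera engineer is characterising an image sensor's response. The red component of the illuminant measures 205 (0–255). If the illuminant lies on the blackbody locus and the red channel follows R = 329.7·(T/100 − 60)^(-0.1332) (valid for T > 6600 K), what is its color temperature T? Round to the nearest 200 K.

9600 K

(t − 60)^(-0.1332) = 205/329.7 = 0.62178.
t − 60 = 0.62178^(1/-0.1332) = 0.62178^(-7.508) = 35.423, so t = 95.423.
T = 100·t = 9542 K → 9600 K to the nearest 200 K.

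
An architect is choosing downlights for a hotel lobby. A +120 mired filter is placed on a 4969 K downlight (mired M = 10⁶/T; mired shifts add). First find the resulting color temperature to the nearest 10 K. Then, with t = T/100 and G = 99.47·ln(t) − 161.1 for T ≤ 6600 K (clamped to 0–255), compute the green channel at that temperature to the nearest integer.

M_in = 10⁶/4969 = 201.25; M_out = 201.25 + (+120) = 321.25.
T_out = 10⁶/321.25 = 3112.9 K → 3110 K; t = 31.1.
G = 99.47·ln 31.1 − 161.1 = 99.47·3.4372 − 161.1 = 180.799.
Rounded: 181.

181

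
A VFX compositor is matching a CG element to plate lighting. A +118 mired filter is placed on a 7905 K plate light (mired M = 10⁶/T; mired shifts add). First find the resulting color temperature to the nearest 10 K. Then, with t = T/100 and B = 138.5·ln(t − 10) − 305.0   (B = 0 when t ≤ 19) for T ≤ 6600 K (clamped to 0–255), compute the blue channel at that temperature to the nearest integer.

M_in = 10⁶/7905 = 126.50; M_out = 126.50 + (+118) = 244.50.
T_out = 10⁶/244.50 = 4089.9 K → 4090 K; t = 40.9.
B = 138.5·ln(40.9 − 10) − 305.0 = 138.5·ln 30.9 − 305.0 = 138.5·3.4308 − 305.0 = 170.160.
Rounded: 170.

170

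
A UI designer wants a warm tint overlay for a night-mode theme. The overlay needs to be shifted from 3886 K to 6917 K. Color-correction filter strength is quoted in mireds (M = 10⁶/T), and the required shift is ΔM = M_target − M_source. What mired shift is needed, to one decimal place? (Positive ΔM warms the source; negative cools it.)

M_source = 10⁶/3886 = 257.334; M_target = 10⁶/6917 = 144.571.
ΔM = 144.571 − 257.334 = -112.763 → -112.8 mireds, a cooling shift.

-112.8 mireds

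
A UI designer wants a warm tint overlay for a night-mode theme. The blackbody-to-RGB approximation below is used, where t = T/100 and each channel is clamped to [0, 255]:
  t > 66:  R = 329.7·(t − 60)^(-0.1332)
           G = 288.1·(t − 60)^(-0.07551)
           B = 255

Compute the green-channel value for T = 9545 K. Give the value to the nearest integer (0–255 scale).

t = 9545/100 = 95.45; the t > 66 branch applies.
G = 288.1·(95.45 − 60)^(-0.07551) = 288.1·35.45^(-0.07551) = 288.1·0.76382 = 220.055.
Rounded: 220.

220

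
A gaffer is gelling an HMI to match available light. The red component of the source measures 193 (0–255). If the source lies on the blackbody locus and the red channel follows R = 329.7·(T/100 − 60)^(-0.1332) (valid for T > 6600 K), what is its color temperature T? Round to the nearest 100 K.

(t − 60)^(-0.1332) = 193/329.7 = 0.58538.
t − 60 = 0.58538^(1/-0.1332) = 0.58538^(-7.508) = 55.713, so t = 115.713.
T = 100·t = 11571 K → 11600 K to the nearest 100 K.

11600 K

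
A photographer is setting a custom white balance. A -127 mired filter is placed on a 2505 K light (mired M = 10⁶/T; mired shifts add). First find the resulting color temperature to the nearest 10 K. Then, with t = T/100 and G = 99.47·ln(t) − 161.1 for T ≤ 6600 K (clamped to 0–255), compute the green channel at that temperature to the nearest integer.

M_in = 10⁶/2505 = 399.20; M_out = 399.20 + (-127) = 272.20.
T_out = 10⁶/272.20 = 3673.7 K → 3670 K; t = 36.7.
G = 99.47·ln 36.7 − 161.1 = 99.47·3.6028 − 161.1 = 197.268.
Rounded: 197.

197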